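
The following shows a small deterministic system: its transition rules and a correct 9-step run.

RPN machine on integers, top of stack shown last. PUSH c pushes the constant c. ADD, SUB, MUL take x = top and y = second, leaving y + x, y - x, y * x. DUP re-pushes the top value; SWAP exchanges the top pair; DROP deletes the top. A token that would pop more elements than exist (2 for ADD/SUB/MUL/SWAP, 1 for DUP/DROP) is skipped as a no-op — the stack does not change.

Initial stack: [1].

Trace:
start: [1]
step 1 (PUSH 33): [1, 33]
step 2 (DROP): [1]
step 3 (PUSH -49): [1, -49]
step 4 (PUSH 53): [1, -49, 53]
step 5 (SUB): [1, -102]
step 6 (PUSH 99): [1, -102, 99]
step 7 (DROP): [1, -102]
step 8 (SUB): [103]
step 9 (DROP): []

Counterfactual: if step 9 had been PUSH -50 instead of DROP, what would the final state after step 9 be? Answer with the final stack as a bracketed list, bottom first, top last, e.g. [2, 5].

(re-executing from step 9 with the substitution; state before step 9: [103])
step 9 (PUSH -50): [103, -50]

[103, -50]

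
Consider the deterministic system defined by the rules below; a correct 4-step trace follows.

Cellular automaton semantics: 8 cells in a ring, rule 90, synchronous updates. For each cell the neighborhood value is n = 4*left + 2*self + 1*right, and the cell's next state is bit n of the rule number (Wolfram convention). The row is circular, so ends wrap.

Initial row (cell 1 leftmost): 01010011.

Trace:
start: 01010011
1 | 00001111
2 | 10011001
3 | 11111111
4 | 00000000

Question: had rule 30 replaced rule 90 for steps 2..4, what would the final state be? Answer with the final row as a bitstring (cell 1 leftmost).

(re-executing steps 2..4 under rule 30; state before step 2: 00001111)
2 | 10011000
3 | 11110101
4 | 00000101

00000101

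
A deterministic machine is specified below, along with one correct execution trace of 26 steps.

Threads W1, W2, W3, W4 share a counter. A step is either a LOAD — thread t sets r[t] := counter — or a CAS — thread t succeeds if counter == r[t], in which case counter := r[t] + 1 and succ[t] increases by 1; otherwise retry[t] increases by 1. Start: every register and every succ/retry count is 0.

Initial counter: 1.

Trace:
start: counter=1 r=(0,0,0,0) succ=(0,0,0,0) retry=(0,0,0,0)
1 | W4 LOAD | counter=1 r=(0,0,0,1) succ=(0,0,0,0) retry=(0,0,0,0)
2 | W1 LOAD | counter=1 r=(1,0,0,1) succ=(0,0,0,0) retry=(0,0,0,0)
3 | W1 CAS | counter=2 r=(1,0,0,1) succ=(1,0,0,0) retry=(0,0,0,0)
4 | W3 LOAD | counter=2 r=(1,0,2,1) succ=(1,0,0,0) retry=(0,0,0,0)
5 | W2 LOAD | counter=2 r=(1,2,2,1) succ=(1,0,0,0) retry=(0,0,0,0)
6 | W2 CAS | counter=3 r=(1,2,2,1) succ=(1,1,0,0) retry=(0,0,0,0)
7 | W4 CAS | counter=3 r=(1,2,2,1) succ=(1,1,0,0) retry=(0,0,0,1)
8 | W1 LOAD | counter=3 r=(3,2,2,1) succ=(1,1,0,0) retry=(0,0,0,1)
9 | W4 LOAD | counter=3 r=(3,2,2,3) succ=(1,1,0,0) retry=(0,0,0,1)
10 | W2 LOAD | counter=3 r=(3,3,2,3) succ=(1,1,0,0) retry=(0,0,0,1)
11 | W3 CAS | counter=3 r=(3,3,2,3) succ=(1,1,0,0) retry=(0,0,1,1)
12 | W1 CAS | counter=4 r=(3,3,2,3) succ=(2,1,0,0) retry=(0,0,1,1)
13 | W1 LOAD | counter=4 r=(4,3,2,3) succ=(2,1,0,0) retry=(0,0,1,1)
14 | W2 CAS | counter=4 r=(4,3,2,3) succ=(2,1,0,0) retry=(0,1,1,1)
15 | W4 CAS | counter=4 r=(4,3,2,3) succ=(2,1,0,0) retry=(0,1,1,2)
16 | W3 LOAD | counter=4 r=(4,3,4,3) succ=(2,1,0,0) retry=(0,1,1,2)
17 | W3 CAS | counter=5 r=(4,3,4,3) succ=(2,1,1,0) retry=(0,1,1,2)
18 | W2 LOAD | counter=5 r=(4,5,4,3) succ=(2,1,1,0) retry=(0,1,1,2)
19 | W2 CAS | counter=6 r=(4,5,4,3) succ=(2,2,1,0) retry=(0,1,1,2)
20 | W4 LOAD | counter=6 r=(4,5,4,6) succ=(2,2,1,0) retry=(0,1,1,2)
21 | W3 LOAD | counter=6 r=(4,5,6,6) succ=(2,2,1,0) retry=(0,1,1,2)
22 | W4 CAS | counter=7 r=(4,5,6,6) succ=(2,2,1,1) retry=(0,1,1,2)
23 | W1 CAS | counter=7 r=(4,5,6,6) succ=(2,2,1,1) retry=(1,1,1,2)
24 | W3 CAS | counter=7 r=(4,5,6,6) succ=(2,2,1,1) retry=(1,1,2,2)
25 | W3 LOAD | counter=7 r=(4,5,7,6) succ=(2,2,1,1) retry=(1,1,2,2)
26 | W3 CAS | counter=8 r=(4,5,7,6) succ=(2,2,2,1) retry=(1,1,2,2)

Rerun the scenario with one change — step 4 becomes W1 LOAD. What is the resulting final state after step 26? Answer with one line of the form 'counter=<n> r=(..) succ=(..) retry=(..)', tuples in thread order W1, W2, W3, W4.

counter=8 r=(4,5,7,6) succ=(2,2,2,1) retry=(1,1,2,2)

(re-executing from step 4 with the substitution; state before step 4: counter=2 r=(1,0,0,1) succ=(1,0,0,0) retry=(0,0,0,0))
4 | W1 LOAD | counter=2 r=(2,0,0,1) succ=(1,0,0,0) retry=(0,0,0,0)
5 | W2 LOAD | counter=2 r=(2,2,0,1) succ=(1,0,0,0) retry=(0,0,0,0)
6 | W2 CAS | counter=3 r=(2,2,0,1) succ=(1,1,0,0) retry=(0,0,0,0)
7 | W4 CAS | counter=3 r=(2,2,0,1) succ=(1,1,0,0) retry=(0,0,0,1)
8 | W1 LOAD | counter=3 r=(3,2,0,1) succ=(1,1,0,0) retry=(0,0,0,1)
9 | W4 LOAD | counter=3 r=(3,2,0,3) succ=(1,1,0,0) retry=(0,0,0,1)
10 | W2 LOAD | counter=3 r=(3,3,0,3) succ=(1,1,0,0) retry=(0,0,0,1)
11 | W3 CAS | counter=3 r=(3,3,0,3) succ=(1,1,0,0) retry=(0,0,1,1)
12 | W1 CAS | counter=4 r=(3,3,0,3) succ=(2,1,0,0) retry=(0,0,1,1)
13 | W1 LOAD | counter=4 r=(4,3,0,3) succ=(2,1,0,0) retry=(0,0,1,1)
14 | W2 CAS | counter=4 r=(4,3,0,3) succ=(2,1,0,0) retry=(0,1,1,1)
15 | W4 CAS | counter=4 r=(4,3,0,3) succ=(2,1,0,0) retry=(0,1,1,2)
16 | W3 LOAD | counter=4 r=(4,3,4,3) succ=(2,1,0,0) retry=(0,1,1,2)
17 | W3 CAS | counter=5 r=(4,3,4,3) succ=(2,1,1,0) retry=(0,1,1,2)
18 | W2 LOAD | counter=5 r=(4,5,4,3) succ=(2,1,1,0) retry=(0,1,1,2)
19 | W2 CAS | counter=6 r=(4,5,4,3) succ=(2,2,1,0) retry=(0,1,1,2)
20 | W4 LOAD | counter=6 r=(4,5,4,6) succ=(2,2,1,0) retry=(0,1,1,2)
21 | W3 LOAD | counter=6 r=(4,5,6,6) succ=(2,2,1,0) retry=(0,1,1,2)
22 | W4 CAS | counter=7 r=(4,5,6,6) succ=(2,2,1,1) retry=(0,1,1,2)
23 | W1 CAS | counter=7 r=(4,5,6,6) succ=(2,2,1,1) retry=(1,1,1,2)
24 | W3 CAS | counter=7 r=(4,5,6,6) succ=(2,2,1,1) retry=(1,1,2,2)
25 | W3 LOAD | counter=7 r=(4,5,7,6) succ=(2,2,1,1) retry=(1,1,2,2)
26 | W3 CAS | counter=8 r=(4,5,7,6) succ=(2,2,2,1) retry=(1,1,2,2)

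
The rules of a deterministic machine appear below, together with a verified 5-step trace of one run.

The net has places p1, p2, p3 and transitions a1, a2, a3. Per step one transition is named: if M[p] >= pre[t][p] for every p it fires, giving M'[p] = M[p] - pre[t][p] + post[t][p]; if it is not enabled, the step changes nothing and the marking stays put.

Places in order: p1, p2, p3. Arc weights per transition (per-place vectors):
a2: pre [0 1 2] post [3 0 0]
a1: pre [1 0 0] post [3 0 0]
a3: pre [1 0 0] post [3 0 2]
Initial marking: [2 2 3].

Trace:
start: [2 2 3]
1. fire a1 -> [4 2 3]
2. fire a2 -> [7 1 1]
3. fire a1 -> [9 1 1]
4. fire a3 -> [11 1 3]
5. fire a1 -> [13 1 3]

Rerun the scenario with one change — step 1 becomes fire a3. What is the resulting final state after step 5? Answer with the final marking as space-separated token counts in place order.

(re-executing from step 1 with the substitution; state before step 1: [2 2 3])
1. fire a3 -> [4 2 5]
2. fire a2 -> [7 1 3]
3. fire a1 -> [9 1 3]
4. fire a3 -> [11 1 5]
5. fire a1 -> [13 1 5]

13 1 5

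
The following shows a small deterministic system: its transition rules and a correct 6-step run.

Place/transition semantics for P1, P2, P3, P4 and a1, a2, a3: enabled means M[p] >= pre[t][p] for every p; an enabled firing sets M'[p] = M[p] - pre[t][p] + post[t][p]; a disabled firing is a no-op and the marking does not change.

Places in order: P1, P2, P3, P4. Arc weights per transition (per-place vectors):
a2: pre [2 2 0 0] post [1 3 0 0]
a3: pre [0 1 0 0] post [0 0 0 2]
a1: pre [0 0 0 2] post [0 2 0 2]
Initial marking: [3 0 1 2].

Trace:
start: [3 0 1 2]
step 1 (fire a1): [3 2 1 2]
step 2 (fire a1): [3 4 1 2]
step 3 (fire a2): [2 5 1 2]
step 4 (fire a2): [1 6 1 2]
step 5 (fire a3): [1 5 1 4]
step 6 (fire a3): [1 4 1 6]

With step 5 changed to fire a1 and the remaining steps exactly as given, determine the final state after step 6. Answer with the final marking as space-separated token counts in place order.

1 7 1 4

(re-executing from step 5 with the substitution; state before step 5: [1 6 1 2])
step 5 (fire a1): [1 8 1 2]
step 6 (fire a3): [1 7 1 4]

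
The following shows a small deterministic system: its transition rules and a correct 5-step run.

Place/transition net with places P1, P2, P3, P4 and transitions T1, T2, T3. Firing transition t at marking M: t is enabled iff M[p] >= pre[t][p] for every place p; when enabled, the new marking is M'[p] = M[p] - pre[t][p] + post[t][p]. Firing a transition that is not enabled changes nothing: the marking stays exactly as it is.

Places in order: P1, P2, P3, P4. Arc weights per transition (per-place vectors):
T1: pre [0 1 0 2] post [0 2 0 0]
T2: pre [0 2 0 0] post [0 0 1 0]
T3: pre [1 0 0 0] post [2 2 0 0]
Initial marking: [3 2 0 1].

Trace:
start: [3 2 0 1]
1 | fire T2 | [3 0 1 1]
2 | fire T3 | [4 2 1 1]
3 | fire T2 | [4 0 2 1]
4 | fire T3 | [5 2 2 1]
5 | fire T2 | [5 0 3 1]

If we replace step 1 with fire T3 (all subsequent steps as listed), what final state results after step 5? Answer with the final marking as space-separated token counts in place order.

(re-executing from step 1 with the substitution; state before step 1: [3 2 0 1])
1 | fire T3 | [4 4 0 1]
2 | fire T3 | [5 6 0 1]
3 | fire T2 | [5 4 1 1]
4 | fire T3 | [6 6 1 1]
5 | fire T2 | [6 4 2 1]

6 4 2 1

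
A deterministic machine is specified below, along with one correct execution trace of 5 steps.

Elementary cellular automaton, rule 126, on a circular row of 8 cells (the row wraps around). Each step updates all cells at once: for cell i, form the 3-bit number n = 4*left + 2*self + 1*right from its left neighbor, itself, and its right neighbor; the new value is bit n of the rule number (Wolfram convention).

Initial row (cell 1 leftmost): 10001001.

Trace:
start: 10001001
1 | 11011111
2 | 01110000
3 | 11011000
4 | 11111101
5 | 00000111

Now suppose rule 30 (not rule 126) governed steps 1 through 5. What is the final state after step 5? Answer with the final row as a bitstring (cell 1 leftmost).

(re-executing steps 1..5 under rule 30; state before step 1: 10001001)
1 | 01011111
2 | 01010000
3 | 11011000
4 | 10010101
5 | 01110101

01110101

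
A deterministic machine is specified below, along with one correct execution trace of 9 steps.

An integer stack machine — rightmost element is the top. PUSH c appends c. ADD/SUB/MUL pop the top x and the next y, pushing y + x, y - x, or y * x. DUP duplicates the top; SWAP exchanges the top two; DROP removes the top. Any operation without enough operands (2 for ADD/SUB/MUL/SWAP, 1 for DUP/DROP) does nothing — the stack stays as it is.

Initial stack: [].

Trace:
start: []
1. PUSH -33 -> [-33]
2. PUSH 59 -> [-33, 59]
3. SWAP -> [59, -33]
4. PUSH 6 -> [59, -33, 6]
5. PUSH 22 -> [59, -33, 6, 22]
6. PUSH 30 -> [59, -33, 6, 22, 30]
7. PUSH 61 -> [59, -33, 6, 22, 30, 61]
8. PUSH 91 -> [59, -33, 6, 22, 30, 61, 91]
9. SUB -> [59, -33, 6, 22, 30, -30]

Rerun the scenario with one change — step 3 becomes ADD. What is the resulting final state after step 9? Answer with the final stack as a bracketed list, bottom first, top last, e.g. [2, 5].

[26, 6, 22, 30, -30]

(re-executing from step 3 with the substitution; state before step 3: [-33, 59])
3. ADD -> [26]
4. PUSH 6 -> [26, 6]
5. PUSH 22 -> [26, 6, 22]
6. PUSH 30 -> [26, 6, 22, 30]
7. PUSH 61 -> [26, 6, 22, 30, 61]
8. PUSH 91 -> [26, 6, 22, 30, 61, 91]
9. SUB -> [26, 6, 22, 30, -30]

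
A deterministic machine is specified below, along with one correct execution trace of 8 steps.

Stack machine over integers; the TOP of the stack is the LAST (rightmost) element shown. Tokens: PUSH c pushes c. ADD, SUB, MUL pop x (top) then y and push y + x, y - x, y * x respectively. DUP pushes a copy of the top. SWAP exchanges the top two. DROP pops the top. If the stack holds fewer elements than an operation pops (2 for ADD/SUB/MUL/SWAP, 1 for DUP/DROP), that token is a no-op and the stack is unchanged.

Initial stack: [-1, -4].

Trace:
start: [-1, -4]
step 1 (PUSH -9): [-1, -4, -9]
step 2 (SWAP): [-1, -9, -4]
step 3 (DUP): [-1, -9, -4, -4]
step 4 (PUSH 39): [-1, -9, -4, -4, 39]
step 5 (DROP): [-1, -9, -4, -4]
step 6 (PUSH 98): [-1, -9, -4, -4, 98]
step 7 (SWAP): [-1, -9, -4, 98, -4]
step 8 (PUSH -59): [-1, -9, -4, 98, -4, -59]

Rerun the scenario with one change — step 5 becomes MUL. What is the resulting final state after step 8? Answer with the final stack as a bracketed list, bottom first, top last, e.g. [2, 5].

[-1, -9, -4, 98, -156, -59]

(re-executing from step 5 with the substitution; state before step 5: [-1, -9, -4, -4, 39])
step 5 (MUL): [-1, -9, -4, -156]
step 6 (PUSH 98): [-1, -9, -4, -156, 98]
step 7 (SWAP): [-1, -9, -4, 98, -156]
step 8 (PUSH -59): [-1, -9, -4, 98, -156, -59]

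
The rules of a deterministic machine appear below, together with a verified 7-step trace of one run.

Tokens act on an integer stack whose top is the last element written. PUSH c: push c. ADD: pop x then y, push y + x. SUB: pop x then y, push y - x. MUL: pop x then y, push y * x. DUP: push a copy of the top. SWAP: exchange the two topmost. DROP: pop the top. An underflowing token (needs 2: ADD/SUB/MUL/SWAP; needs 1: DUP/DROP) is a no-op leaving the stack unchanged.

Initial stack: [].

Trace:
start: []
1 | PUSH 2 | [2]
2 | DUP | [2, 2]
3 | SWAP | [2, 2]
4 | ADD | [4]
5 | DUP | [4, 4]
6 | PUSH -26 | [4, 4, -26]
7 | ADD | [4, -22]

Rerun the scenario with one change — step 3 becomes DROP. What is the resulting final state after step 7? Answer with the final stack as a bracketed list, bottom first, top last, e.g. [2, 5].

[2, -24]

(re-executing from step 3 with the substitution; state before step 3: [2, 2])
3 | DROP | [2]
4 | ADD | [2]
5 | DUP | [2, 2]
6 | PUSH -26 | [2, 2, -26]
7 | ADD | [2, -24]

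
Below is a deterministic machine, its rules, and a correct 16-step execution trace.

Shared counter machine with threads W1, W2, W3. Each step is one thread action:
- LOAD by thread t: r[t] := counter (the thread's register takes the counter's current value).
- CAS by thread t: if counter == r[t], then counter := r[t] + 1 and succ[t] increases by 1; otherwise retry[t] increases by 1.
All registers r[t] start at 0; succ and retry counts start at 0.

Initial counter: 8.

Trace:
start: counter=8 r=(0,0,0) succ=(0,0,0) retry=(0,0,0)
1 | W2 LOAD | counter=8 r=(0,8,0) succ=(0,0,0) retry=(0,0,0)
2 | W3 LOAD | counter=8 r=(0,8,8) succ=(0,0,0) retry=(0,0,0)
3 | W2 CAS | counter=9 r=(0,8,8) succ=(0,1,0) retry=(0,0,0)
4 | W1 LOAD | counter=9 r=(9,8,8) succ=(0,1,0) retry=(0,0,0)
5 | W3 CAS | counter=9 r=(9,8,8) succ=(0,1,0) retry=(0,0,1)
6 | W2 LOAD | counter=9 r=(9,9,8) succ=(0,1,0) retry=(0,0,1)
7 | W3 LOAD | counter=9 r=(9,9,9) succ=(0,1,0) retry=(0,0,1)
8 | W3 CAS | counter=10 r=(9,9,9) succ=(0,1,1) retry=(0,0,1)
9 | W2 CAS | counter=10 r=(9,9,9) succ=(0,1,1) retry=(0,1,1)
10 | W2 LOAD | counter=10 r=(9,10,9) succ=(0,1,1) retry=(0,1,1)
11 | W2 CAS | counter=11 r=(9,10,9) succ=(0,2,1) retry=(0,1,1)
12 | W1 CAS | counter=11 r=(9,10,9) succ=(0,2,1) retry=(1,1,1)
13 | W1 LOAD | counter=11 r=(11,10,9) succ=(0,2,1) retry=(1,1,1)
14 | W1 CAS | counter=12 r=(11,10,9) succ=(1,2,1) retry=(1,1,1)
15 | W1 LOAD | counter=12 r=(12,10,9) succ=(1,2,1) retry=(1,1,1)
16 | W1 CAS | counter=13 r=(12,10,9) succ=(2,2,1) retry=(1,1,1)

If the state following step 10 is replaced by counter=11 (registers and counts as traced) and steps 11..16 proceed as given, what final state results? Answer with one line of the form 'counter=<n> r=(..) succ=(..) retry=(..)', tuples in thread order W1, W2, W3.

counter=13 r=(12,10,9) succ=(2,1,1) retry=(1,2,1)

state after step 10 := counter=11 r=(9,10,9) succ=(0,1,1) retry=(0,1,1)
11 | W2 CAS | counter=11 r=(9,10,9) succ=(0,1,1) retry=(0,2,1)
12 | W1 CAS | counter=11 r=(9,10,9) succ=(0,1,1) retry=(1,2,1)
13 | W1 LOAD | counter=11 r=(11,10,9) succ=(0,1,1) retry=(1,2,1)
14 | W1 CAS | counter=12 r=(11,10,9) succ=(1,1,1) retry=(1,2,1)
15 | W1 LOAD | counter=12 r=(12,10,9) succ=(1,1,1) retry=(1,2,1)
16 | W1 CAS | counter=13 r=(12,10,9) succ=(2,1,1) retry=(1,2,1)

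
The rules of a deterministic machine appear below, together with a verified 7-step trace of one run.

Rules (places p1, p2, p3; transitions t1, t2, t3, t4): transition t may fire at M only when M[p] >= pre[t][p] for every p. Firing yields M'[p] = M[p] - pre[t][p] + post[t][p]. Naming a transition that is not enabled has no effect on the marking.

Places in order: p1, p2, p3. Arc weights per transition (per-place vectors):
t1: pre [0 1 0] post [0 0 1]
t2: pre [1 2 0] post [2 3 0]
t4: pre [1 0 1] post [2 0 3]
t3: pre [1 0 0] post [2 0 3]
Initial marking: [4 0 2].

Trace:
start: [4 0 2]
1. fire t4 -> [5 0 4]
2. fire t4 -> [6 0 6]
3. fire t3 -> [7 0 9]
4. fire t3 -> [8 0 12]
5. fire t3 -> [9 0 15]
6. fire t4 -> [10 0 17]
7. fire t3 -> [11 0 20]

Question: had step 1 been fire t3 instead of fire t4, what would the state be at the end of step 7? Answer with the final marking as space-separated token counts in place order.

11 0 21

(re-executing from step 1 with the substitution; state before step 1: [4 0 2])
1. fire t3 -> [5 0 5]
2. fire t4 -> [6 0 7]
3. fire t3 -> [7 0 10]
4. fire t3 -> [8 0 13]
5. fire t3 -> [9 0 16]
6. fire t4 -> [10 0 18]
7. fire t3 -> [11 0 21]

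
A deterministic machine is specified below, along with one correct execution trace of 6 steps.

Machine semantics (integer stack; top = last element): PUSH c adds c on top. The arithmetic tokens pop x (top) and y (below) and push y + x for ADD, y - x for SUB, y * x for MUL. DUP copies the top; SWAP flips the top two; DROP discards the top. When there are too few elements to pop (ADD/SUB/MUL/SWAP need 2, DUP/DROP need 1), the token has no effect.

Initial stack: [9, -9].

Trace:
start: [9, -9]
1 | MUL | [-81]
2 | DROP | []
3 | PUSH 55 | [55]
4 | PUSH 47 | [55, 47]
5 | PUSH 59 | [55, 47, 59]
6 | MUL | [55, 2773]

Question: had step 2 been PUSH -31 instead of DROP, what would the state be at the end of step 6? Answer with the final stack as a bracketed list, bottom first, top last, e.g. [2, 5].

(re-executing from step 2 with the substitution; state before step 2: [-81])
2 | PUSH -31 | [-81, -31]
3 | PUSH 55 | [-81, -31, 55]
4 | PUSH 47 | [-81, -31, 55, 47]
5 | PUSH 59 | [-81, -31, 55, 47, 59]
6 | MUL | [-81, -31, 55, 2773]

[-81, -31, 55, 2773]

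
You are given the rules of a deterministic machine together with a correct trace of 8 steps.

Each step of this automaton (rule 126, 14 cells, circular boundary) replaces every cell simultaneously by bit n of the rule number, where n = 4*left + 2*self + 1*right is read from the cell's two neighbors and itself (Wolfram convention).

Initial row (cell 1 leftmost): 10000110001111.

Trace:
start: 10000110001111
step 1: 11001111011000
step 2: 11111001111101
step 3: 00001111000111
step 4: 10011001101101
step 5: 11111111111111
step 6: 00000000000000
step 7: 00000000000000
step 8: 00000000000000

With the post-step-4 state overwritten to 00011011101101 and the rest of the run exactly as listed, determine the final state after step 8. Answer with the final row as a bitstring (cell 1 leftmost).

11111111111011

state after step 4 := 00011011101101
step 5: 10111110111111
step 6: 11100011100000
step 7: 10110110110001
step 8: 11111111111011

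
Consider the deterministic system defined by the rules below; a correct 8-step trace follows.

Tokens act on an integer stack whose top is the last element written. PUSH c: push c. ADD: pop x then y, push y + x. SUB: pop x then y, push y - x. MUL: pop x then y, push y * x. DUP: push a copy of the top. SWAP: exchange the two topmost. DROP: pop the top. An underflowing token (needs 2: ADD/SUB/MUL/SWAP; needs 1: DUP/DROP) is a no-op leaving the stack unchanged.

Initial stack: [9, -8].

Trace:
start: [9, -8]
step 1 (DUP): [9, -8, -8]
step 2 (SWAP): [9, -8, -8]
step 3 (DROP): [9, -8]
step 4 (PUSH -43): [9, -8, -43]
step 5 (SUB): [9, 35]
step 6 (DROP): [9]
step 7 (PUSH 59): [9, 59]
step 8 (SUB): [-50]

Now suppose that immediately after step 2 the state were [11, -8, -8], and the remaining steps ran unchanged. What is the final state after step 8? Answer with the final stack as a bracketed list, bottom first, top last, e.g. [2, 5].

[-48]

state after step 2 := [11, -8, -8]
step 3 (DROP): [11, -8]
step 4 (PUSH -43): [11, -8, -43]
step 5 (SUB): [11, 35]
step 6 (DROP): [11]
step 7 (PUSH 59): [11, 59]
step 8 (SUB): [-48]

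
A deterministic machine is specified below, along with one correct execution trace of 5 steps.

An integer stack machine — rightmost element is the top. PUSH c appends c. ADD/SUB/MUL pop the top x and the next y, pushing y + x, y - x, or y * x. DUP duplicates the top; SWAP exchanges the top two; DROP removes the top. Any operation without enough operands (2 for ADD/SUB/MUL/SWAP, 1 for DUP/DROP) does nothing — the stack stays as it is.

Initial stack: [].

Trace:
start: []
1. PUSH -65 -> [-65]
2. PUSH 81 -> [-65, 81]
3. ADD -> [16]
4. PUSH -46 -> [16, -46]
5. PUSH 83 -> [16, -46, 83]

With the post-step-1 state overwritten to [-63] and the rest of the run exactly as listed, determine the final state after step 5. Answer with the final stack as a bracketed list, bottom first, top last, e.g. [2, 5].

[18, -46, 83]

state after step 1 := [-63]
2. PUSH 81 -> [-63, 81]
3. ADD -> [18]
4. PUSH -46 -> [18, -46]
5. PUSH 83 -> [18, -46, 83]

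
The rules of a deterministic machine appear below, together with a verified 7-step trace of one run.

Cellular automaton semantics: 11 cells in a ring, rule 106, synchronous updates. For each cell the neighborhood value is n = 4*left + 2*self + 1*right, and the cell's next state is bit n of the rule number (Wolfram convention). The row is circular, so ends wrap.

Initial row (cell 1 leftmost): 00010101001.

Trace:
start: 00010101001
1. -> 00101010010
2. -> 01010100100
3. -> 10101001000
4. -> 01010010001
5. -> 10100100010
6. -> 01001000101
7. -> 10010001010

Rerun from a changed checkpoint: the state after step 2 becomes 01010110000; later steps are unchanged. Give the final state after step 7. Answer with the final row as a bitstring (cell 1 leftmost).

11101001010

state after step 2 := 01010110000
3. -> 10101110000
4. -> 01011010001
5. -> 10111100010
6. -> 01100100101
7. -> 11101001010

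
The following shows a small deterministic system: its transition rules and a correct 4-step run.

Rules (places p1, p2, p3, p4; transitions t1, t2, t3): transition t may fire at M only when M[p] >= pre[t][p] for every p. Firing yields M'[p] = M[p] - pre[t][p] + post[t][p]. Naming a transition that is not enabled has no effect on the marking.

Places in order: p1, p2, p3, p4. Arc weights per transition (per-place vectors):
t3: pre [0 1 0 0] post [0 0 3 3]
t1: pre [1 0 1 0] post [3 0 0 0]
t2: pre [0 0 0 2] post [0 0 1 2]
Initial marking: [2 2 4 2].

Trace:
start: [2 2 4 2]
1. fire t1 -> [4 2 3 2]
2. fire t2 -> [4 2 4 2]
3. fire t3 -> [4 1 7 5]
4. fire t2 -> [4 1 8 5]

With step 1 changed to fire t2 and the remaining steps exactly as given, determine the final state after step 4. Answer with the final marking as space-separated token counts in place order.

(re-executing from step 1 with the substitution; state before step 1: [2 2 4 2])
1. fire t2 -> [2 2 5 2]
2. fire t2 -> [2 2 6 2]
3. fire t3 -> [2 1 9 5]
4. fire t2 -> [2 1 10 5]

2 1 10 5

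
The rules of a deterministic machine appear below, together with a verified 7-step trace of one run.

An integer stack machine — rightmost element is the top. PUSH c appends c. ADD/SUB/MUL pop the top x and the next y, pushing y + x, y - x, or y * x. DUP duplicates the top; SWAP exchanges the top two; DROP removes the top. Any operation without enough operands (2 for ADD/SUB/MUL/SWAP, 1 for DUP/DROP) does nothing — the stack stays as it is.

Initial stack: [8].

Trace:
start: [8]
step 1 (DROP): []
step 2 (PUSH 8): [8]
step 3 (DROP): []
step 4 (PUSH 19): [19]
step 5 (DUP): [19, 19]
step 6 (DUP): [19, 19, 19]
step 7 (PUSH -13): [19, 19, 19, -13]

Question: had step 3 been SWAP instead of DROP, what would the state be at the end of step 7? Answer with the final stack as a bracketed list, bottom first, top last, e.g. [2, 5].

(re-executing from step 3 with the substitution; state before step 3: [8])
step 3 (SWAP): [8]
step 4 (PUSH 19): [8, 19]
step 5 (DUP): [8, 19, 19]
step 6 (DUP): [8, 19, 19, 19]
step 7 (PUSH -13): [8, 19, 19, 19, -13]

[8, 19, 19, 19, -13]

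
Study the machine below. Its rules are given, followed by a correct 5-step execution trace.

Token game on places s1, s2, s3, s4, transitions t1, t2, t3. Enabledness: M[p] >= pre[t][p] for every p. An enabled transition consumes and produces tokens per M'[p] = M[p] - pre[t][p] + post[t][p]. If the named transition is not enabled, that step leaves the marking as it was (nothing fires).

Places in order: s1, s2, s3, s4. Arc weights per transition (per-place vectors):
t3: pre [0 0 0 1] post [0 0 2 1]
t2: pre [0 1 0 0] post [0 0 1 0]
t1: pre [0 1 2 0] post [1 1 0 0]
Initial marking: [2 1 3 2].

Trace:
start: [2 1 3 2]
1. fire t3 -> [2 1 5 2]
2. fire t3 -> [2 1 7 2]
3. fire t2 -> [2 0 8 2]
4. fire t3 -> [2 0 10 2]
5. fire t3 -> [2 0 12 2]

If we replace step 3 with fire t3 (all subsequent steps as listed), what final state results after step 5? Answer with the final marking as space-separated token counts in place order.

2 1 13 2

(re-executing from step 3 with the substitution; state before step 3: [2 1 7 2])
3. fire t3 -> [2 1 9 2]
4. fire t3 -> [2 1 11 2]
5. fire t3 -> [2 1 13 2]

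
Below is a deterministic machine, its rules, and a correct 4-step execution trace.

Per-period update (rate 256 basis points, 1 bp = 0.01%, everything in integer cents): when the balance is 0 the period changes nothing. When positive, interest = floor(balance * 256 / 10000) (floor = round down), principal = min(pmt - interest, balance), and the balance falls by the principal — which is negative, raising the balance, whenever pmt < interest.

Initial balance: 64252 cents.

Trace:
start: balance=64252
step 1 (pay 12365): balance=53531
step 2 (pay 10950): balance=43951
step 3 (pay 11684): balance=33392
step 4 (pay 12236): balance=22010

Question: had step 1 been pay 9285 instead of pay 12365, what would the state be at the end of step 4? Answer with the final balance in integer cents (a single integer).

25333

(re-executing from step 1 with the substitution; state before step 1: balance=64252)
step 1 (pay 9285): balance=56611
step 2 (pay 10950): balance=47110
step 3 (pay 11684): balance=36632
step 4 (pay 12236): balance=25333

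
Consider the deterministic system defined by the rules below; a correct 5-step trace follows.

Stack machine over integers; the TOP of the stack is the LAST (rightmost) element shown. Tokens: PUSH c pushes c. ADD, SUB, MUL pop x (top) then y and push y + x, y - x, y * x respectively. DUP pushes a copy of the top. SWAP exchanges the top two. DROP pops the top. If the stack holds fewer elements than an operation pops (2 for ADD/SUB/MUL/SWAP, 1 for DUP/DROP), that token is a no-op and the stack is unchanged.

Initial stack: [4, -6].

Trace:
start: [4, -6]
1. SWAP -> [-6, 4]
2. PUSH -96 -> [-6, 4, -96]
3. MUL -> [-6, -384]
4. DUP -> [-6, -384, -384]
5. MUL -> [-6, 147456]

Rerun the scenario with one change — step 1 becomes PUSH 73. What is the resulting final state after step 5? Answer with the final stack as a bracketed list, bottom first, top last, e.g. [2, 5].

(re-executing from step 1 with the substitution; state before step 1: [4, -6])
1. PUSH 73 -> [4, -6, 73]
2. PUSH -96 -> [4, -6, 73, -96]
3. MUL -> [4, -6, -7008]
4. DUP -> [4, -6, -7008, -7008]
5. MUL -> [4, -6, 49112064]

[4, -6, 49112064]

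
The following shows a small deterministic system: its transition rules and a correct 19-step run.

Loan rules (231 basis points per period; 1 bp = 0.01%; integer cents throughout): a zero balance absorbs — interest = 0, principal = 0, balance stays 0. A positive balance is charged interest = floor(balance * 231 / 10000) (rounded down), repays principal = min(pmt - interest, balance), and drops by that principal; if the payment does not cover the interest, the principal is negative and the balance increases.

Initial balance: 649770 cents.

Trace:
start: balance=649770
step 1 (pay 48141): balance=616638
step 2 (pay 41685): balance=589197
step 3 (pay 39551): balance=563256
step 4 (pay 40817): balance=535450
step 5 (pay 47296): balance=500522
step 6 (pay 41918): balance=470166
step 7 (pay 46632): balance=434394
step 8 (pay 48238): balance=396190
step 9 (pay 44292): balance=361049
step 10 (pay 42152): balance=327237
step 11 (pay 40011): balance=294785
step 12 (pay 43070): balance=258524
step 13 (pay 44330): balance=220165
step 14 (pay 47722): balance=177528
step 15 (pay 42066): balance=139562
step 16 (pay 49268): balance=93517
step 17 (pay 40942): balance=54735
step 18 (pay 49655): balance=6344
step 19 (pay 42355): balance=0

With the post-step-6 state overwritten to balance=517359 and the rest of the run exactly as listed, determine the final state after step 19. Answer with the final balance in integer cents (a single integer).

27641

state after step 6 := balance=517359
step 7 (pay 46632): balance=482677
step 8 (pay 48238): balance=445588
step 9 (pay 44292): balance=411589
step 10 (pay 42152): balance=378944
step 11 (pay 40011): balance=347686
step 12 (pay 43070): balance=312647
step 13 (pay 44330): balance=275539
step 14 (pay 47722): balance=234181
step 15 (pay 42066): balance=197524
step 16 (pay 49268): balance=152818
step 17 (pay 40942): balance=115406
step 18 (pay 49655): balance=68416
step 19 (pay 42355): balance=27641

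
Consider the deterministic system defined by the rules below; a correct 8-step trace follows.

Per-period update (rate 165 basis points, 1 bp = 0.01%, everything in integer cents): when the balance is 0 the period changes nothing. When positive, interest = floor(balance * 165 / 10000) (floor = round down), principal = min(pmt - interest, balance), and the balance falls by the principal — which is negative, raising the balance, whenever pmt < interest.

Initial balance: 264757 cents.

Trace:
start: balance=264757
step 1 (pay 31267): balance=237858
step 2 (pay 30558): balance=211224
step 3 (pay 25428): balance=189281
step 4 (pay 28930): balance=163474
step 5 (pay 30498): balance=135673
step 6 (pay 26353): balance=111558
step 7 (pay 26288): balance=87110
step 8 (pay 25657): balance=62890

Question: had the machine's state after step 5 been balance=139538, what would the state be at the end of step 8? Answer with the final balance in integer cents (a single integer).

66950

state after step 5 := balance=139538
step 6 (pay 26353): balance=115487
step 7 (pay 26288): balance=91104
step 8 (pay 25657): balance=66950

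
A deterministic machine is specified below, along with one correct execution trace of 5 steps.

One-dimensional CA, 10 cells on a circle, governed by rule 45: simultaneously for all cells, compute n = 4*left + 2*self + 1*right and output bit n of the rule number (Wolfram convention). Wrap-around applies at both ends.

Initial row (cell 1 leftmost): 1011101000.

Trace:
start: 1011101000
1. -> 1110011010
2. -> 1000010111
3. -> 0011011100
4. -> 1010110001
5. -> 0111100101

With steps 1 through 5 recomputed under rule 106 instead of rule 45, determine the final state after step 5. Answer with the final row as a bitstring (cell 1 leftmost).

1001010110

(re-executing steps 1..5 under rule 106; state before step 1: 1011101000)
1. -> 0110110001
2. -> 1111110010
3. -> 1000010101
4. -> 1000101011
5. -> 1001010110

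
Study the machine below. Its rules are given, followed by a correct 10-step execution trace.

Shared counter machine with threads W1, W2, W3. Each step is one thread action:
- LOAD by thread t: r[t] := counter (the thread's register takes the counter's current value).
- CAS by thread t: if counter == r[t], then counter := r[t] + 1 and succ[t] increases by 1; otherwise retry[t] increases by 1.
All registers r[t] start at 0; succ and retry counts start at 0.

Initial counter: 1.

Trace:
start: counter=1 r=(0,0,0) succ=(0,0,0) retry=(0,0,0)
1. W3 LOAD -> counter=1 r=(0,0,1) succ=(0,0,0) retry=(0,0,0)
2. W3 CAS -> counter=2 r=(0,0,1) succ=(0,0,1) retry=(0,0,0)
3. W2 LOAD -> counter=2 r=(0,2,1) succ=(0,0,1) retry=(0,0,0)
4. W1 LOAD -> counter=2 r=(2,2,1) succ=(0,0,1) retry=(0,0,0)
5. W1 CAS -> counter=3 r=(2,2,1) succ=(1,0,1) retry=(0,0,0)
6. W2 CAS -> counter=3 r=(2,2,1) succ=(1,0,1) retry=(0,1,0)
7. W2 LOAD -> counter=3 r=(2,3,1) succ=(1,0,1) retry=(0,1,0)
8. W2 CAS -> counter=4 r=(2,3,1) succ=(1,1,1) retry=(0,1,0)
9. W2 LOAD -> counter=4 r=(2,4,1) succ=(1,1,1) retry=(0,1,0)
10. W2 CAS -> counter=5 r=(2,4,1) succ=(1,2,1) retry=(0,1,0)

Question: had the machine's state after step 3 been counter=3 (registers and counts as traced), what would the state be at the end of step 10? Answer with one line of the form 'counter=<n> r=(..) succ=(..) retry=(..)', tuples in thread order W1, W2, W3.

counter=6 r=(3,5,1) succ=(1,2,1) retry=(0,1,0)

state after step 3 := counter=3 r=(0,2,1) succ=(0,0,1) retry=(0,0,0)
4. W1 LOAD -> counter=3 r=(3,2,1) succ=(0,0,1) retry=(0,0,0)
5. W1 CAS -> counter=4 r=(3,2,1) succ=(1,0,1) retry=(0,0,0)
6. W2 CAS -> counter=4 r=(3,2,1) succ=(1,0,1) retry=(0,1,0)
7. W2 LOAD -> counter=4 r=(3,4,1) succ=(1,0,1) retry=(0,1,0)
8. W2 CAS -> counter=5 r=(3,4,1) succ=(1,1,1) retry=(0,1,0)
9. W2 LOAD -> counter=5 r=(3,5,1) succ=(1,1,1) retry=(0,1,0)
10. W2 CAS -> counter=6 r=(3,5,1) succ=(1,2,1) retry=(0,1,0)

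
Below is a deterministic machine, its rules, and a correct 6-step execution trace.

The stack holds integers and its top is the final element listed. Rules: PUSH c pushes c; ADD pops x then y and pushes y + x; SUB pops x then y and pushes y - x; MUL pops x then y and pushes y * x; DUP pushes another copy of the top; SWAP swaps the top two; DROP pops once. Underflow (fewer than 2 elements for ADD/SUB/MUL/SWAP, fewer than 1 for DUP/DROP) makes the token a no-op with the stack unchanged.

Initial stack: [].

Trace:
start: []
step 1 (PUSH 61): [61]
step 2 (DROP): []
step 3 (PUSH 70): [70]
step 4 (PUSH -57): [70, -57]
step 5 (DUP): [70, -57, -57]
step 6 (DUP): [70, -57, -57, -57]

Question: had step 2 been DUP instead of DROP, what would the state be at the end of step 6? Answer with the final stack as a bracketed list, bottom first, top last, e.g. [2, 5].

(re-executing from step 2 with the substitution; state before step 2: [61])
step 2 (DUP): [61, 61]
step 3 (PUSH 70): [61, 61, 70]
step 4 (PUSH -57): [61, 61, 70, -57]
step 5 (DUP): [61, 61, 70, -57, -57]
step 6 (DUP): [61, 61, 70, -57, -57, -57]

[61, 61, 70, -57, -57, -57]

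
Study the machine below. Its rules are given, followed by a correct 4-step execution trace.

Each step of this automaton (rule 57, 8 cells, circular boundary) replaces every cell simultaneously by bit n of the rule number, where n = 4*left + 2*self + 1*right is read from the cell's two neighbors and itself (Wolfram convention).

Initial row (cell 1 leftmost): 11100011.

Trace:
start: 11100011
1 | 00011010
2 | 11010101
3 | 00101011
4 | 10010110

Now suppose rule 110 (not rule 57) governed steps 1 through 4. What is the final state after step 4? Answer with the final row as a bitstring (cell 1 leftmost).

10001111

(re-executing steps 1..4 under rule 110; state before step 1: 11100011)
1 | 00100110
2 | 01101110
3 | 11111010
4 | 10001111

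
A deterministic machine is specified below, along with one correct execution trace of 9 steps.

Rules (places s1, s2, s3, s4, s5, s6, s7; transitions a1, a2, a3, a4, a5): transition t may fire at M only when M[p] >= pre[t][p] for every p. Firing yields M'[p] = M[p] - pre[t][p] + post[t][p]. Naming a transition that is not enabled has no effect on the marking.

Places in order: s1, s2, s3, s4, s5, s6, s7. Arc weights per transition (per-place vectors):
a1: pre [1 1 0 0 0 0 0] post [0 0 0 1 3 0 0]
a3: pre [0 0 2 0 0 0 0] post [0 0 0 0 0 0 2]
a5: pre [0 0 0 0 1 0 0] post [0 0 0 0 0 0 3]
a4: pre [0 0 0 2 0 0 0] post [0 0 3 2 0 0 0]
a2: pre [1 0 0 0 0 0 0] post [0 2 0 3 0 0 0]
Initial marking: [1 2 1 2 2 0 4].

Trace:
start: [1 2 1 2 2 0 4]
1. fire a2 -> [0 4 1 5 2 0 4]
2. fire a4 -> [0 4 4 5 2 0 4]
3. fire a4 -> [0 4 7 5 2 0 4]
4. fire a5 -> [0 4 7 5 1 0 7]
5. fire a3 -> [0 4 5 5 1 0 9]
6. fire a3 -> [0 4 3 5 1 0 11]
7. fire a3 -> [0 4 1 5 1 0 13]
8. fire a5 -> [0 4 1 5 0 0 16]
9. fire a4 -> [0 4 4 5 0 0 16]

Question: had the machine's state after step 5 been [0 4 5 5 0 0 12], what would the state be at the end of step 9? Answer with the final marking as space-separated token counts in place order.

0 4 4 5 0 0 16

state after step 5 := [0 4 5 5 0 0 12]
6. fire a3 -> [0 4 3 5 0 0 14]
7. fire a3 -> [0 4 1 5 0 0 16]
8. fire a5 -> [0 4 1 5 0 0 16]
9. fire a4 -> [0 4 4 5 0 0 16]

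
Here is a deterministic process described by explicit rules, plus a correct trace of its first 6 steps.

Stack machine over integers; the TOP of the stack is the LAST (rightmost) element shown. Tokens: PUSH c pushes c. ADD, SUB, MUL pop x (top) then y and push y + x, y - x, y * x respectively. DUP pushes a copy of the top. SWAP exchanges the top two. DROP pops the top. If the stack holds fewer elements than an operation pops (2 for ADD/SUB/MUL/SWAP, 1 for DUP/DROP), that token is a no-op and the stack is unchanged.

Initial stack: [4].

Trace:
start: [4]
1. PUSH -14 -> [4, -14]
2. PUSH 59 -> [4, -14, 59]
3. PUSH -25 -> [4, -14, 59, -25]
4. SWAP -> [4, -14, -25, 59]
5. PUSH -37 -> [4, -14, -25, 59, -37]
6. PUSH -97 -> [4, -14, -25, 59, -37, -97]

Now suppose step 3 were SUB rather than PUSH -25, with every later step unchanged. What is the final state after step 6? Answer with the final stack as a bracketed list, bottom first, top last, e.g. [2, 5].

(re-executing from step 3 with the substitution; state before step 3: [4, -14, 59])
3. SUB -> [4, -73]
4. SWAP -> [-73, 4]
5. PUSH -37 -> [-73, 4, -37]
6. PUSH -97 -> [-73, 4, -37, -97]

[-73, 4, -37, -97]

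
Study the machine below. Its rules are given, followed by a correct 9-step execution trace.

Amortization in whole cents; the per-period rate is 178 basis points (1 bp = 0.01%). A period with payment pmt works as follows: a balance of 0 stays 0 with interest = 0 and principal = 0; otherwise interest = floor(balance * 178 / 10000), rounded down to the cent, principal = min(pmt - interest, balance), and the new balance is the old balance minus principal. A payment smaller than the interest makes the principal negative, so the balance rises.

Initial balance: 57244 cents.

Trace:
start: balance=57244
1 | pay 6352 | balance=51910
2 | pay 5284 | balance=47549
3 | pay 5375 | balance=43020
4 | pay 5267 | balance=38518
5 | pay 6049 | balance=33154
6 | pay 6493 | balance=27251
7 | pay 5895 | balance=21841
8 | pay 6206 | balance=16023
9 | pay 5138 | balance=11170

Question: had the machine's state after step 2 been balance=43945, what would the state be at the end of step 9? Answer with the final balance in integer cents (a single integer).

state after step 2 := balance=43945
3 | pay 5375 | balance=39352
4 | pay 5267 | balance=34785
5 | pay 6049 | balance=29355
6 | pay 6493 | balance=23384
7 | pay 5895 | balance=17905
8 | pay 6206 | balance=12017
9 | pay 5138 | balance=7092

7092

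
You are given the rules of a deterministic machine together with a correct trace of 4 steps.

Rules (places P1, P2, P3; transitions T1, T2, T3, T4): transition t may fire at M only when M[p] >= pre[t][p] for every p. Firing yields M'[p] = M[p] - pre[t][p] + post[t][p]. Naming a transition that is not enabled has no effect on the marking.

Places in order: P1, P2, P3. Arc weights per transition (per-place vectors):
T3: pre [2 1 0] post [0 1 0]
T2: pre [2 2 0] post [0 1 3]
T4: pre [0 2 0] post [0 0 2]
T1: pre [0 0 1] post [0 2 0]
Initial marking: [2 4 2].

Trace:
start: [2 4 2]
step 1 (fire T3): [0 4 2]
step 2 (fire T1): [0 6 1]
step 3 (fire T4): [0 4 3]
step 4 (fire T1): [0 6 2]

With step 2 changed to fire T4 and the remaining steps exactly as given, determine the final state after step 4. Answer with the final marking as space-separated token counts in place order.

(re-executing from step 2 with the substitution; state before step 2: [0 4 2])
step 2 (fire T4): [0 2 4]
step 3 (fire T4): [0 0 6]
step 4 (fire T1): [0 2 5]

0 2 5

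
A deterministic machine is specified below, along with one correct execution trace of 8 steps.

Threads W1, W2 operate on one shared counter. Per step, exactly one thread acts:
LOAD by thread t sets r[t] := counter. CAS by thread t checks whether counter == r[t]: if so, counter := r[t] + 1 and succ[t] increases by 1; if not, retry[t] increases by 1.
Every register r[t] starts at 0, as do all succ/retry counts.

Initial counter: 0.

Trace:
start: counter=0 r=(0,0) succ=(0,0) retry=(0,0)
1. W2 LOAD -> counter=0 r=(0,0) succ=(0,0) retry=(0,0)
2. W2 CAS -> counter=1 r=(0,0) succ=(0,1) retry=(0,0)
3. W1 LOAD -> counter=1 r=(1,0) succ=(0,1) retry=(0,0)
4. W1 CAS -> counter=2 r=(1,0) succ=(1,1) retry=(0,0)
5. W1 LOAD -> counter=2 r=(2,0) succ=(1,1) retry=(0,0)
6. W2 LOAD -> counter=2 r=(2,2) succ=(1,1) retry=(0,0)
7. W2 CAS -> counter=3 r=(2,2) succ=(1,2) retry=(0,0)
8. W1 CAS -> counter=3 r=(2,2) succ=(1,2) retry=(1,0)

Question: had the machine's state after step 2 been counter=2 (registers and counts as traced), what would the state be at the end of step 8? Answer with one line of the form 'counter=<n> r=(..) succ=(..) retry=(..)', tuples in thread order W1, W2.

counter=4 r=(3,3) succ=(1,2) retry=(1,0)

state after step 2 := counter=2 r=(0,0) succ=(0,1) retry=(0,0)
3. W1 LOAD -> counter=2 r=(2,0) succ=(0,1) retry=(0,0)
4. W1 CAS -> counter=3 r=(2,0) succ=(1,1) retry=(0,0)
5. W1 LOAD -> counter=3 r=(3,0) succ=(1,1) retry=(0,0)
6. W2 LOAD -> counter=3 r=(3,3) succ=(1,1) retry=(0,0)
7. W2 CAS -> counter=4 r=(3,3) succ=(1,2) retry=(0,0)
8. W1 CAS -> counter=4 r=(3,3) succ=(1,2) retry=(1,0)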